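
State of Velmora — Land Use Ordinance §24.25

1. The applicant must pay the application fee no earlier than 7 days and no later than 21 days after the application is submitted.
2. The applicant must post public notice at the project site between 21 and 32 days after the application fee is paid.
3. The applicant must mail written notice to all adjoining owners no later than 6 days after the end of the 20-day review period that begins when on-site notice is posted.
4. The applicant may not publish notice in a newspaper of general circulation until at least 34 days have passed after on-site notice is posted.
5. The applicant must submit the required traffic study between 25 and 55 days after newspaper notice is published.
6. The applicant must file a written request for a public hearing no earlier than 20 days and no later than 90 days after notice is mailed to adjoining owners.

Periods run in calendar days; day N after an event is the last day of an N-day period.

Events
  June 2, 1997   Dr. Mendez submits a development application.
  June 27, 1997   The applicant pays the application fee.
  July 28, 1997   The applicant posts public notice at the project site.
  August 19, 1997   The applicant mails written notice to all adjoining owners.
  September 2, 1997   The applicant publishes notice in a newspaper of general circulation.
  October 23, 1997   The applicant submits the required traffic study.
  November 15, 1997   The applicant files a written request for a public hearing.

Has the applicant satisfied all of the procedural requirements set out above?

(1) the permitted window runs from June 2, 1997 + 7 = June 9, 1997 to June 2, 1997 + 21 = June 23, 1997; June 27, 1997 is 4 days past the end of the window.
Later steps need not be reached.

No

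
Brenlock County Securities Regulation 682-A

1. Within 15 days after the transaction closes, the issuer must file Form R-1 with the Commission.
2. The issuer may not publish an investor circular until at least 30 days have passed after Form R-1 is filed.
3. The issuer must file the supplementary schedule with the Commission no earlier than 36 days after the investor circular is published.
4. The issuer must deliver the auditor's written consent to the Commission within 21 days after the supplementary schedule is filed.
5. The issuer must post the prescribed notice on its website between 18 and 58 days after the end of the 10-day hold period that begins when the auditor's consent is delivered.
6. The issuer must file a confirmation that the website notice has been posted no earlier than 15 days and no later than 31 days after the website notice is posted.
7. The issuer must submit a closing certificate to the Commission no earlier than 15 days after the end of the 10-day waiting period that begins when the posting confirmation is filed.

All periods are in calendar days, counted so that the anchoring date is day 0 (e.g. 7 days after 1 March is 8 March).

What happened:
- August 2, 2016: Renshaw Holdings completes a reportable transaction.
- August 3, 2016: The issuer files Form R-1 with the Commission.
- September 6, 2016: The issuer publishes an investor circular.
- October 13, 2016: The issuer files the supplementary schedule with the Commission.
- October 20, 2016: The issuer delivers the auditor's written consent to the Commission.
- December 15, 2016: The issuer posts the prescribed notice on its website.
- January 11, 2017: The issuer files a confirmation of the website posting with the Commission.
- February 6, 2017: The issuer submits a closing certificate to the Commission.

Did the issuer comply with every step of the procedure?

Yes

Step 1 — counting 15 days from August 2, 2016 (when the transaction closes) gives a deadline of August 17, 2016; completed August 3, 2016, before the deadline.
Step 2 — must wait 30 days from August 3, 2016 (when Form R-1 is filed), so not before September 2, 2016; September 6, 2016 is on or after that date.
Step 3 — must wait 36 days from September 6, 2016 (when the investor circular is published), so not before October 12, 2016; done October 13, 2016, after the minimum wait.
Step 4 — counting 21 days from October 13, 2016 (when the supplementary schedule is filed) gives a deadline of November 3, 2016; done October 20, 2016 — timely.
Step 5 — 18 and 58 days from October 30, 2016 (end of the 10-day hold period, which began when the auditor's consent is delivered on October 20, 2016) are November 17, 2016 and December 27, 2016 respectively; done December 15, 2016, which is between those dates.
Step 6 — 15 and 31 days from December 15, 2016 (when the website notice is posted) are December 30, 2016 and January 15, 2017 respectively; done January 11, 2017, which is between those dates.
Step 7 — must wait 15 days from January 21, 2017 (end of the 10-day waiting period, which began when the posting confirmation is filed on January 11, 2017), so not before February 5, 2017; done February 6, 2017 — permitted.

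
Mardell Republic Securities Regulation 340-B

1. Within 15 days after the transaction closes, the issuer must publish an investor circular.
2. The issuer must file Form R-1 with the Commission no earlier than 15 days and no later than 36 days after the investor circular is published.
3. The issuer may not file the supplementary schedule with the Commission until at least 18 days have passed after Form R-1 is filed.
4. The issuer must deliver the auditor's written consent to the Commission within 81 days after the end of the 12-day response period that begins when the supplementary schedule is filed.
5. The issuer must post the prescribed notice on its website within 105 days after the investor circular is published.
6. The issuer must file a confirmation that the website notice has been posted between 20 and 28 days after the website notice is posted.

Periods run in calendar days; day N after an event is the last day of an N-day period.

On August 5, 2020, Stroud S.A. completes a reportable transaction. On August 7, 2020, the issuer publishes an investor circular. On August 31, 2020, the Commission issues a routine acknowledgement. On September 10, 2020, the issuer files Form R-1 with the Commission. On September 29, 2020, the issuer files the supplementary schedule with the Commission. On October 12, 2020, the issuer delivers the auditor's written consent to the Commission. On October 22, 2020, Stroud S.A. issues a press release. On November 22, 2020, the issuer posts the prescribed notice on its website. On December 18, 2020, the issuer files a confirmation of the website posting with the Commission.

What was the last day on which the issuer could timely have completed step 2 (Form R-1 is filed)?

September 12, 2020

Step 2 runs from August 7, 2020, when the investor circular is published. The window is 15–36 days after August 7, 2020; it closes on September 12, 2020.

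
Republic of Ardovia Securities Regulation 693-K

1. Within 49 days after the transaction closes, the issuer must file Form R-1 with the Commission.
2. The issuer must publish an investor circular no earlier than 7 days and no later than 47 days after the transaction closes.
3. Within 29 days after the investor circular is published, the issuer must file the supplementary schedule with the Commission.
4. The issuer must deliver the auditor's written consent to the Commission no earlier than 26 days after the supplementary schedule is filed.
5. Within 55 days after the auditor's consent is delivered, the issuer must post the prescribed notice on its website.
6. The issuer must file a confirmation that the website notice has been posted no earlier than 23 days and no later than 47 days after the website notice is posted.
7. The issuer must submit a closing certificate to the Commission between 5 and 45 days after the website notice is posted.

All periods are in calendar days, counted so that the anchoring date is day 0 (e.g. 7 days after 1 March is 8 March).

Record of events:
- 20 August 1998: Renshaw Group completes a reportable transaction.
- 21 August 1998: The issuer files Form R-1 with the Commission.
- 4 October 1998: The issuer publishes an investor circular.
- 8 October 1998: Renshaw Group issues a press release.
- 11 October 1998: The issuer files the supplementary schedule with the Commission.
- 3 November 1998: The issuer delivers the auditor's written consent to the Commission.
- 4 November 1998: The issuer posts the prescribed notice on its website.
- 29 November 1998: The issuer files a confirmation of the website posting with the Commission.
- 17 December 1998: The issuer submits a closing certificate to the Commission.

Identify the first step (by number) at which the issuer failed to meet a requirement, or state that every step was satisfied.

Step 4

Step 1: 49 days after 20 August 1998 (when the transaction closes) is 8 October 1998; done 21 August 1998 — timely.
Step 2: the window is 7–47 days after 20 August 1998 (when the transaction closes), so 27 August 1998 through 6 October 1998; done 4 October 1998 — within the window.
Step 3: 29 days after 4 October 1998 (when the investor circular is published) is 2 November 1998; completed 11 October 1998, before the deadline.
Step 4: the earliest permitted date is 26 days after 11 October 1998 (when the supplementary schedule is filed), i.e. 6 November 1998; 3 November 1998 is 3 days before the earliest permitted date.
The analysis stops there.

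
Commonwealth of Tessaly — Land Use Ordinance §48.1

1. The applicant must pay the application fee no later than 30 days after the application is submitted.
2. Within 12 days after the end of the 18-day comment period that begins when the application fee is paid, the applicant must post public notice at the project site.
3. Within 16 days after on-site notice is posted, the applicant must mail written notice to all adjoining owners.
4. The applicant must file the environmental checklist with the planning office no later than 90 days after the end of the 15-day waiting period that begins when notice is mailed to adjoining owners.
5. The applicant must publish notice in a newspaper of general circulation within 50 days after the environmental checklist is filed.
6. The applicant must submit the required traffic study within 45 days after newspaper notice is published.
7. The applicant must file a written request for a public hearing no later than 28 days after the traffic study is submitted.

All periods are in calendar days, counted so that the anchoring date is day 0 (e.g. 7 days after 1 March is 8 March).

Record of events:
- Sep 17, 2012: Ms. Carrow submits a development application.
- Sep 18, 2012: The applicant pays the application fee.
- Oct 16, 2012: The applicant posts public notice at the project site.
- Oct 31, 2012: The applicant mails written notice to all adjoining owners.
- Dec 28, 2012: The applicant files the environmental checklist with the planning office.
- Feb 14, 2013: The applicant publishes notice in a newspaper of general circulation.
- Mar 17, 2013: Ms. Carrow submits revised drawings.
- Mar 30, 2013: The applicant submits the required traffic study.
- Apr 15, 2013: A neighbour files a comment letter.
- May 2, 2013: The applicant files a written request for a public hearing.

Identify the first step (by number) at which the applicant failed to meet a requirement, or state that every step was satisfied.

Step 1 — counting 30 days from Sep 17, 2012 (when the application is submitted) gives a deadline of Oct 17, 2012; completed Sep 18, 2012, before the deadline.
Step 2 — counting 12 days from Oct 6, 2012 (end of the 18-day comment period, which began when the application fee is paid on Sep 18, 2012) gives a deadline of Oct 18, 2012; Oct 16, 2012 is within that limit.
Step 3 — counting 16 days from Oct 16, 2012 (when on-site notice is posted) gives a deadline of Nov 1, 2012; done Oct 31, 2012 — timely.
Step 4 — counting 90 days from Nov 15, 2012 (end of the 15-day waiting period, which began when notice is mailed to adjoining owners on Oct 31, 2012) gives a deadline of Feb 13, 2013; Dec 28, 2012 is within that limit.
Step 5 — counting 50 days from Dec 28, 2012 (when the environmental checklist is filed) gives a deadline of Feb 16, 2013; Feb 14, 2013 is within that limit.
Step 6 — counting 45 days from Feb 14, 2013 (when newspaper notice is published) gives a deadline of Mar 31, 2013; Mar 30, 2013 is within that limit.
Step 7 — counting 28 days from Mar 30, 2013 (when the traffic study is submitted) gives a deadline of Apr 27, 2013; done May 2, 2013 — 5 days late.

Step 7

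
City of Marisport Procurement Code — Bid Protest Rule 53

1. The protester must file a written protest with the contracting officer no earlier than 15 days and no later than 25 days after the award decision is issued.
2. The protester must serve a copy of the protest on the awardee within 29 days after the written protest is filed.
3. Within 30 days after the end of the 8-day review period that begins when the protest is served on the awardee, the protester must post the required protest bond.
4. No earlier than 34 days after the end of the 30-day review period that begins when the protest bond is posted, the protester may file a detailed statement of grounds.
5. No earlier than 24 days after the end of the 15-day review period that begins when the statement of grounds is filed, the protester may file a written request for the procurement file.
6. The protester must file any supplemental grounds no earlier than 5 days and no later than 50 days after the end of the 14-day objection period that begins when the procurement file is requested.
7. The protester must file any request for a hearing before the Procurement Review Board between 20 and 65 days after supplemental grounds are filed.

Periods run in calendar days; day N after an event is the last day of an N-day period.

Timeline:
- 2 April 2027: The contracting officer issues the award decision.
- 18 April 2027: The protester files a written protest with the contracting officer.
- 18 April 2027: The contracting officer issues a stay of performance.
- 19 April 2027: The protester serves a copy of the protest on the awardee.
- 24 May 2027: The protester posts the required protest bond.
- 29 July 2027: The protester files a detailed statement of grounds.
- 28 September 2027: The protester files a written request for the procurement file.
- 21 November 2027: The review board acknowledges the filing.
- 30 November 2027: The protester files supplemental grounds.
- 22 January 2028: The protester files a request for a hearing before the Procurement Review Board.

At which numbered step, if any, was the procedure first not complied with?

None — every step was satisfied

Step 1: the window is 15–25 days after 2 April 2027 (when the award decision is issued), so 17 April 2027 through 27 April 2027; done 18 April 2027, which is between those dates.
Step 2: 29 days after 18 April 2027 (when the written protest is filed) is 17 May 2027; done 19 April 2027 — timely.
Step 3: 30 days after 27 April 2027 (end of the 8-day review period, which began when the protest is served on the awardee on 19 April 2027) is 27 May 2027; done 24 May 2027 — timely.
Step 4: the earliest permitted date is 34 days after 23 June 2027 (end of the 30-day review period, which began when the protest bond is posted on 24 May 2027), i.e. 27 July 2027; done 29 July 2027, after the minimum wait.
Step 5: the earliest permitted date is 24 days after 13 August 2027 (end of the 15-day review period, which began when the statement of grounds is filed on 29 July 2027), i.e. 6 September 2027; 28 September 2027 is on or after that date.
Step 6: the window is 5–50 days after 12 October 2027 (end of the 14-day objection period, which began when the procurement file is requested on 28 September 2027), so 17 October 2027 through 1 December 2027; done 30 November 2027, which is between those dates.
Step 7: the window is 20–65 days after 30 November 2027 (when supplemental grounds are filed), so 20 December 2027 through 3 February 2028; done 22 January 2028 — within the window.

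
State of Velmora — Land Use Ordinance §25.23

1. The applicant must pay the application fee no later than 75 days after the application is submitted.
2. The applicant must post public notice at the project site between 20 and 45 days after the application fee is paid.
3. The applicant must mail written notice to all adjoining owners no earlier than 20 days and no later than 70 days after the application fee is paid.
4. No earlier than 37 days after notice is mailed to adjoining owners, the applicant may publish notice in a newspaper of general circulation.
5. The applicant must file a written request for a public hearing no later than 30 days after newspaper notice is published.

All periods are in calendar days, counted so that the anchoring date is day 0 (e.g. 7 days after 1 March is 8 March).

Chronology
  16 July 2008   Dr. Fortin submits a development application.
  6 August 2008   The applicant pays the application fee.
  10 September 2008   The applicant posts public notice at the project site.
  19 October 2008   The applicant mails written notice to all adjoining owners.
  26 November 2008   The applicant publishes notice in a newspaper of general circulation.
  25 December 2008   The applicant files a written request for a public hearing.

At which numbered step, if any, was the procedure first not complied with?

Step 3

Step 1 — counting 75 days from 16 July 2008 (when the application is submitted) gives a deadline of 29 September 2008; 6 August 2008 is within that limit.
Step 2 — 20 and 45 days from 6 August 2008 (when the application fee is paid) are 26 August 2008 and 20 September 2008 respectively; done 10 September 2008 — within the window.
Step 3 — 20 and 70 days from 6 August 2008 (when the application fee is paid) are 26 August 2008 and 15 October 2008 respectively; done 19 October 2008 — 4 days after the window closed.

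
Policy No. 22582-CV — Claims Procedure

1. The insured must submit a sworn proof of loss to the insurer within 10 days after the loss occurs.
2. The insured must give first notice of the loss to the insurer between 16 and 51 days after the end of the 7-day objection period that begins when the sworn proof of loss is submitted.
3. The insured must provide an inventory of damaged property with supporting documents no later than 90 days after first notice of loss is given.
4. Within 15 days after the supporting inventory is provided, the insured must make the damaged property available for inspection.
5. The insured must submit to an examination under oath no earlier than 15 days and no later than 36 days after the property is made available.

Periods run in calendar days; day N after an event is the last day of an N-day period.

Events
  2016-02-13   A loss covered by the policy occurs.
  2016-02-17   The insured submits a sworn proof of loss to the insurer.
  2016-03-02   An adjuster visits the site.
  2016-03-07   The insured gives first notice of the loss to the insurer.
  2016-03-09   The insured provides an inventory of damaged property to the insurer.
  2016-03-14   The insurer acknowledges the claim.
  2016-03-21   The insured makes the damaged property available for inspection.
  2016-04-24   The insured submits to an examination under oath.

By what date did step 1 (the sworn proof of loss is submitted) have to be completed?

2016-02-23

Step 1 runs from 2016-02-13, when the loss occurs. 10 days after 2016-02-13 is 2016-02-23.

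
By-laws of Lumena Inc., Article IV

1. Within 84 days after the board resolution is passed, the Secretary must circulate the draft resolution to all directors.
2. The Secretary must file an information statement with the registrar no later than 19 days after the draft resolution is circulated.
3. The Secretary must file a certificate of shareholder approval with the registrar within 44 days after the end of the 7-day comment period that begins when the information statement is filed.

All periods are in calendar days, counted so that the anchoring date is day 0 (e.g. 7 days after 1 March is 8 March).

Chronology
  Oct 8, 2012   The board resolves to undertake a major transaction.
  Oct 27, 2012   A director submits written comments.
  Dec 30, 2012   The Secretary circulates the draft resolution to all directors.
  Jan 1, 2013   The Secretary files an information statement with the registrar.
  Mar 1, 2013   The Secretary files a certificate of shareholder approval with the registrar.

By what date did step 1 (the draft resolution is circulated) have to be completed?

Dec 31, 2012

Step 1 runs from Oct 8, 2012, when the board resolution is passed. 84 days after Oct 8, 2012 is Dec 31, 2012.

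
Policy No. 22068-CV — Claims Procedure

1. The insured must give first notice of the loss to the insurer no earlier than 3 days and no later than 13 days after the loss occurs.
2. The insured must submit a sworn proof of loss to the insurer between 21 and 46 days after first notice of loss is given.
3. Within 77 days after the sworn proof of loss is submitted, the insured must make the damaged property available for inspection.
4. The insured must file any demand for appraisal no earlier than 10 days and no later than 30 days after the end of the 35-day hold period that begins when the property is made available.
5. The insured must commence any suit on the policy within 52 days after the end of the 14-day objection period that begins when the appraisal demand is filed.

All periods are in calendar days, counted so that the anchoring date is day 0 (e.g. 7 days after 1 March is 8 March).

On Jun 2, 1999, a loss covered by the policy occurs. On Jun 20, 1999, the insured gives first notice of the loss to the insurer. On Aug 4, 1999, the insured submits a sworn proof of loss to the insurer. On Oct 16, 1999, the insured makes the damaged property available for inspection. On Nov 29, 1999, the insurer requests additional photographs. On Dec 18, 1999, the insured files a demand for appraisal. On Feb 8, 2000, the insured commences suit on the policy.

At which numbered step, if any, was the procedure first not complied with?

Step 1 — 3 and 13 days from Jun 2, 1999 (when the loss occurs) are Jun 5, 1999 and Jun 15, 1999 respectively; done Jun 20, 1999 — 5 days after the window closed.
Later steps need not be reached.

Step 1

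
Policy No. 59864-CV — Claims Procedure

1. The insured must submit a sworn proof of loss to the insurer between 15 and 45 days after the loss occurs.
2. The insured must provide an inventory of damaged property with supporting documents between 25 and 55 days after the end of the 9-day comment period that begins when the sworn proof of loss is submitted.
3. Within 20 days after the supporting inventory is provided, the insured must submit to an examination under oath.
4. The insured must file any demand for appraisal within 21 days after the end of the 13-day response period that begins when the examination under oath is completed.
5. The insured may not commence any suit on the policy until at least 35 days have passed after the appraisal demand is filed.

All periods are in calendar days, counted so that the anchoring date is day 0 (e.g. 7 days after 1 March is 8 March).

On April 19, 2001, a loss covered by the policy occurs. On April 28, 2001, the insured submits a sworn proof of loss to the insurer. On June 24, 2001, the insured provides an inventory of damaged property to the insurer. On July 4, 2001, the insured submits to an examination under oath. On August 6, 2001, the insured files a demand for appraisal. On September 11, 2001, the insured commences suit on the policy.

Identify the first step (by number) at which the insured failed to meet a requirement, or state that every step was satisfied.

Step 1: the window is 15–45 days after April 19, 2001 (when the loss occurs), so May 4, 2001 through June 3, 2001; done April 28, 2001 — 6 days before the window opened.
No need to go further; step 1 was not satisfied.

Step 1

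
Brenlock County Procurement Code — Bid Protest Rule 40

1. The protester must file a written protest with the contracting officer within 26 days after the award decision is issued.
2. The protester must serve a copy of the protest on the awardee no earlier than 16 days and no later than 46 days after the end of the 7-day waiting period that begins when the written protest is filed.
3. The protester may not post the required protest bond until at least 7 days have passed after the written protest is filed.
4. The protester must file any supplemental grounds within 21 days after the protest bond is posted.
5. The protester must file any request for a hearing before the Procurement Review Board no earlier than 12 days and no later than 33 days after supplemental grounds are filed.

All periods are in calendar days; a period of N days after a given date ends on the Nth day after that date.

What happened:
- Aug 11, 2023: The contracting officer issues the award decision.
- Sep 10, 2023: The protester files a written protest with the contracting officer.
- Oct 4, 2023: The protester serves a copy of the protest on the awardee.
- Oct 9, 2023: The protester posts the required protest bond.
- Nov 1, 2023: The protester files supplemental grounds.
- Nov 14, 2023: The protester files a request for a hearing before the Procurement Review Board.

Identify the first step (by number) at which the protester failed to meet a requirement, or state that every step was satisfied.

Step 1

Step 1 — counting 26 days from Aug 11, 2023 (when the award decision is issued) gives a deadline of Sep 6, 2023; done Sep 10, 2023 — 4 days late.
Later steps need not be reached.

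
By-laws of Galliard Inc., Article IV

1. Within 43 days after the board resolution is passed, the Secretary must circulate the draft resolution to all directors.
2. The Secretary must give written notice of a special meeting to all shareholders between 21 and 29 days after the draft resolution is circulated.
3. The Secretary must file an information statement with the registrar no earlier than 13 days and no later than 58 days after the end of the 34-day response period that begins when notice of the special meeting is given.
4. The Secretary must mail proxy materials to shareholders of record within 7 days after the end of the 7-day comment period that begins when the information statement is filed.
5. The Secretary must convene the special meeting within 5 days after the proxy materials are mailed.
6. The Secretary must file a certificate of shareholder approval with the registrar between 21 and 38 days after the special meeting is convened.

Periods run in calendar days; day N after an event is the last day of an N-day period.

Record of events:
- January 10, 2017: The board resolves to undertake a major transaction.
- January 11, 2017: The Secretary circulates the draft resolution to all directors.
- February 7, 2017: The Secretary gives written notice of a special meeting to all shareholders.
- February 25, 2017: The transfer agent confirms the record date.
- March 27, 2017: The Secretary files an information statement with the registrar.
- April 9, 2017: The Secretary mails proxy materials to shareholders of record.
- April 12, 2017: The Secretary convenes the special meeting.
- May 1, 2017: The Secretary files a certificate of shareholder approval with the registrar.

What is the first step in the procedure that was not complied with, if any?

Step 6

(1) due by January 10, 2017 + 43 days = February 22, 2017; January 11, 2017 is within that limit.
(2) the permitted window runs from January 11, 2017 + 21 = February 1, 2017 to January 11, 2017 + 29 = February 9, 2017; February 7, 2017 falls inside that range.
(3) the permitted window runs from March 13, 2017 + 13 = March 26, 2017 to March 13, 2017 + 58 = May 10, 2017; done March 27, 2017, which is between those dates.
(4) due by April 3, 2017 + 7 days = April 10, 2017; done April 9, 2017 — timely.
(5) due by April 9, 2017 + 5 days = April 14, 2017; done April 12, 2017 — timely.
(6) the permitted window runs from April 12, 2017 + 21 = May 3, 2017 to April 12, 2017 + 38 = May 20, 2017; May 1, 2017 is 2 days too early.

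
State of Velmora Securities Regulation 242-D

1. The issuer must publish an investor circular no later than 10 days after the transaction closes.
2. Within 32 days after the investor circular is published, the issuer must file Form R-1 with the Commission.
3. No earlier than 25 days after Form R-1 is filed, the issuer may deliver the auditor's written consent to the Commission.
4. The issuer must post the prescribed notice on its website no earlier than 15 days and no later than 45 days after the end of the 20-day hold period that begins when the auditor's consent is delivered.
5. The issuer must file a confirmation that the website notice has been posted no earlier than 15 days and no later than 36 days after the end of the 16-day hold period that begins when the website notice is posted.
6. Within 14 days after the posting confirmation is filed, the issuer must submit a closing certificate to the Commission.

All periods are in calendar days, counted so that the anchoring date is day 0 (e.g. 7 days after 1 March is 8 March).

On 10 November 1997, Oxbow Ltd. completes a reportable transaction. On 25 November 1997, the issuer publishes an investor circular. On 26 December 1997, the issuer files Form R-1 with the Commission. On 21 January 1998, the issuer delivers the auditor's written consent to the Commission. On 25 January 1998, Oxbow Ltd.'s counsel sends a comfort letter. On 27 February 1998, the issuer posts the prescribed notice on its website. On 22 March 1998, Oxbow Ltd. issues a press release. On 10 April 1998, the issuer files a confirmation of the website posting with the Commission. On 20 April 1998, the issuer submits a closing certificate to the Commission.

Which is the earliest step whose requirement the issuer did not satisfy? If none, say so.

Step 1

(1) due by 10 November 1997 + 10 days = 20 November 1997; done 25 November 1997 — 5 days late.
That is the first point of non-compliance.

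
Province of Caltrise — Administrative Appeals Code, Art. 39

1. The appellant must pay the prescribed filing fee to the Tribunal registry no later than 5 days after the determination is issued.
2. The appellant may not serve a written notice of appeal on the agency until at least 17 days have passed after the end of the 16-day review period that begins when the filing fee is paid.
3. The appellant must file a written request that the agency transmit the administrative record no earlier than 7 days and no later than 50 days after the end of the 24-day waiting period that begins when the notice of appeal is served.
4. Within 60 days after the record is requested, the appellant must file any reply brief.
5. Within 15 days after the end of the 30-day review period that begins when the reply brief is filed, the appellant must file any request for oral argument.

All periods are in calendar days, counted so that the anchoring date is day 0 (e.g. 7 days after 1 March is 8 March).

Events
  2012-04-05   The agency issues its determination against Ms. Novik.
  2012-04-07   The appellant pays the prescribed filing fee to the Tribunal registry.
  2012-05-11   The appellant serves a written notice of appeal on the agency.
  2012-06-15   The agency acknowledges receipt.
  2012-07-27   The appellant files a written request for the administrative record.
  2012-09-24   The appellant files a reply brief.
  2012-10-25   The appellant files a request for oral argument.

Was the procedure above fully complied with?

No

(1) due by 2012-04-05 + 5 days = 2012-04-10; 2012-04-07 is within that limit.
(2) permitted from 2012-04-23 + 17 days = 2012-05-10 onward; done 2012-05-11, after the minimum wait.
(3) the permitted window runs from 2012-06-04 + 7 = 2012-06-11 to 2012-06-04 + 50 = 2012-07-24; 2012-07-27 is 3 days past the end of the window.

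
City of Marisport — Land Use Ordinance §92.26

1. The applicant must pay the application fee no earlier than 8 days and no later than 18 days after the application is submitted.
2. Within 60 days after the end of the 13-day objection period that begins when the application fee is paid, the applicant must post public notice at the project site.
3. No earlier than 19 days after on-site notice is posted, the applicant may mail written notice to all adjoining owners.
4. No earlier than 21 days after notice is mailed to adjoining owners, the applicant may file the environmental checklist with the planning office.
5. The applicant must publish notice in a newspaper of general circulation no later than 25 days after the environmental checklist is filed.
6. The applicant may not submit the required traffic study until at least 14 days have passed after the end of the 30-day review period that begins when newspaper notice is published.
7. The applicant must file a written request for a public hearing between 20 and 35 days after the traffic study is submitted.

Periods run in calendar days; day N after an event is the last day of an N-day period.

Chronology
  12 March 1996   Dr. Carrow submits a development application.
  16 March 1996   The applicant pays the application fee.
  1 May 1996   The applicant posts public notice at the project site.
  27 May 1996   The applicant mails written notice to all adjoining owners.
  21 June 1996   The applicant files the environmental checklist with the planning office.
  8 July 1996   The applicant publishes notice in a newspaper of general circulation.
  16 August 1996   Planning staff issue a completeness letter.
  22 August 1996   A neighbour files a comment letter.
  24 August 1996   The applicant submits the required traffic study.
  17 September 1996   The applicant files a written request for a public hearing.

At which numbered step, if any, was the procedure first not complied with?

Step 1

Step 1 — 8 and 18 days from 12 March 1996 (when the application is submitted) are 20 March 1996 and 30 March 1996 respectively; 16 March 1996 is 4 days too early.
No need to go further; step 1 was not satisfied.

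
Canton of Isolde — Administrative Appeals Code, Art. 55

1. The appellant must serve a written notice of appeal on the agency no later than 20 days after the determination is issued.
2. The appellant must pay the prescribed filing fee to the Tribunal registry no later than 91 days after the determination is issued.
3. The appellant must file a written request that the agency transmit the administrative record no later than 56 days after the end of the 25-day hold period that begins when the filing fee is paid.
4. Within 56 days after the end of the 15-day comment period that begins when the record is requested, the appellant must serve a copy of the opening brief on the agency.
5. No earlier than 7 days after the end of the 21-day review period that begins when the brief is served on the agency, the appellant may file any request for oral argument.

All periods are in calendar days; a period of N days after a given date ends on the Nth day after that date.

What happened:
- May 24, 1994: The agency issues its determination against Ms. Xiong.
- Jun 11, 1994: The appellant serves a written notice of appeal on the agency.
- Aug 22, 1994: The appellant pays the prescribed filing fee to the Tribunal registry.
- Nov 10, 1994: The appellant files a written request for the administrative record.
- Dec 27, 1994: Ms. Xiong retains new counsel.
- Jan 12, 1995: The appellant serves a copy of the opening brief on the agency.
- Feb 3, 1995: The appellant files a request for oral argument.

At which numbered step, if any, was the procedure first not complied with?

Step 5

(1) due by May 24, 1994 + 20 days = Jun 13, 1994; Jun 11, 1994 is within that limit.
(2) due by May 24, 1994 + 91 days = Aug 23, 1994; completed Aug 22, 1994, before the deadline.
(3) due by Sep 16, 1994 + 56 days = Nov 11, 1994; Nov 10, 1994 is within that limit.
(4) due by Nov 25, 1994 + 56 days = Jan 20, 1995; done Jan 12, 1995 — timely.
(5) permitted from Feb 2, 1995 + 7 days = Feb 9, 1995 onward; acted on Feb 3, 1995, 6 days prematurely.
The analysis stops there.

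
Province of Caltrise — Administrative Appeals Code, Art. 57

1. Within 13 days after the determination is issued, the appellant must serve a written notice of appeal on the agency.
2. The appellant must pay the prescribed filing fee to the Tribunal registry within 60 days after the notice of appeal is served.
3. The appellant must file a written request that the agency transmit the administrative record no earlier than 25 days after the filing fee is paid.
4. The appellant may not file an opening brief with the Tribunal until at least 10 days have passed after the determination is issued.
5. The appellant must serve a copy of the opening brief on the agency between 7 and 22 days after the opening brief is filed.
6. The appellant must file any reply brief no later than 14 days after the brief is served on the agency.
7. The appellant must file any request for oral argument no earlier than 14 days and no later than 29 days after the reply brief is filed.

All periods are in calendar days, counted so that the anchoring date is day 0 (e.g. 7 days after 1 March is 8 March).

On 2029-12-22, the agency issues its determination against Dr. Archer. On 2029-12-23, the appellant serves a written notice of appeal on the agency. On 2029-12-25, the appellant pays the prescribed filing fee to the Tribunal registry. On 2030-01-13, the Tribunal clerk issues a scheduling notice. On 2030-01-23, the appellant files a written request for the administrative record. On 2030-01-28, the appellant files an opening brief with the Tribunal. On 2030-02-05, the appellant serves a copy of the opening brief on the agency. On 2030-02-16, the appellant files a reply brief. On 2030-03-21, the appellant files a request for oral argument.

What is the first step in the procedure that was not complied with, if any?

Step 1 — counting 13 days from 2029-12-22 (when the determination is issued) gives a deadline of 2030-01-04; completed 2029-12-23, before the deadline.
Step 2 — counting 60 days from 2029-12-23 (when the notice of appeal is served) gives a deadline of 2030-02-21; done 2029-12-25 — timely.
Step 3 — must wait 25 days from 2029-12-25 (when the filing fee is paid), so not before 2030-01-19; done 2030-01-23 — permitted.
Step 4 — must wait 10 days from 2029-12-22 (when the determination is issued), so not before 2030-01-01; 2030-01-28 is on or after that date.
Step 5 — 7 and 22 days from 2030-01-28 (when the opening brief is filed) are 2030-02-04 and 2030-02-19 respectively; done 2030-02-05, which is between those dates.
Step 6 — counting 14 days from 2030-02-05 (when the brief is served on the agency) gives a deadline of 2030-02-19; 2030-02-16 is within that limit.
Step 7 — 14 and 29 days from 2030-02-16 (when the reply brief is filed) are 2030-03-02 and 2030-03-17 respectively; done 2030-03-21 — 4 days after the window closed.

Step 7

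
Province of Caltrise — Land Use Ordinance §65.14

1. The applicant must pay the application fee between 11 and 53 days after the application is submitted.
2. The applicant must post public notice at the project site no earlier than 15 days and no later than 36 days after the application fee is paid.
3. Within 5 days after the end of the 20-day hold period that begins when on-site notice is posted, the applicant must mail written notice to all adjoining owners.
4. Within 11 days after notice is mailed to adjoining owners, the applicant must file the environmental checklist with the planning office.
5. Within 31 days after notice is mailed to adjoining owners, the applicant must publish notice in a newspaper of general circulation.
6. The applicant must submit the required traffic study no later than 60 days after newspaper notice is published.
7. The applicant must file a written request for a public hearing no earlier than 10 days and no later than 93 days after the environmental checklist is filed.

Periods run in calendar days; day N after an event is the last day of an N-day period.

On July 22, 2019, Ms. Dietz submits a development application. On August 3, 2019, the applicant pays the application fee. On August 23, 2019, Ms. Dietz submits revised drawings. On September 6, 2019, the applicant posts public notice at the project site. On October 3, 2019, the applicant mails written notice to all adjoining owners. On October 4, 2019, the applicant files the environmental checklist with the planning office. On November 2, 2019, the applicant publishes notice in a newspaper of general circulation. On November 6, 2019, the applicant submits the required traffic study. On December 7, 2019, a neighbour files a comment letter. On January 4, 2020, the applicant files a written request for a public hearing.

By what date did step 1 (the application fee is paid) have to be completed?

September 13, 2019

Step 1 runs from July 22, 2019, when the application is submitted. The window is 11–53 days after July 22, 2019; it closes on September 13, 2019.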